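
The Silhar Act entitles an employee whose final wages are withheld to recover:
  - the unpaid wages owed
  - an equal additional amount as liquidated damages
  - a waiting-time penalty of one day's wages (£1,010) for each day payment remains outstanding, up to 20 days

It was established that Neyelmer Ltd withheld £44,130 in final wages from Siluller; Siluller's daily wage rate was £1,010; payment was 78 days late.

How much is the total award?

£108,460

Liquidated damages (equal amount): £44,130
Penalty days: min(78, 20) = 20
Waiting-time penalty: 20 × £1,010 = £20,200
Total award: £44,130 + £44,130 + £20,200 = £108,460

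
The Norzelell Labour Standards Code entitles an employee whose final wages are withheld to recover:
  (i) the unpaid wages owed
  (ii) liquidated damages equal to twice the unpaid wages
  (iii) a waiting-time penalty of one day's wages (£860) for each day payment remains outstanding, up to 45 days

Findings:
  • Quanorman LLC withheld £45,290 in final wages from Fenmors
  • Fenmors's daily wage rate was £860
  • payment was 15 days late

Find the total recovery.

£148,770

Doubled: 2 × £45,290 = £90,580
Penalty days: min(15, 45) = 15
Waiting-time penalty: 15 × £860 = £12,900
Total award: £45,290 + £90,580 + £12,900 = £148,770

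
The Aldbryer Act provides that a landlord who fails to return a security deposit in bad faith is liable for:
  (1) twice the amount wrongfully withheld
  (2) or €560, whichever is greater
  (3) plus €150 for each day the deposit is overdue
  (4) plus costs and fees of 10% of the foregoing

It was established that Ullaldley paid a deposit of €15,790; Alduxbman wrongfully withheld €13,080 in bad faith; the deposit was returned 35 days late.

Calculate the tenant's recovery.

€34,551

Doubled: 2 × €13,080 = €26,160
Minimum €560: €26,160 meets the minimum, no increase.
Late-return penalty: 35 × €150 = €5,250
Damages plus late penalty: €26,160 + €5,250 = €31,410
Costs and fees: 10% of €31,410 = €3,141
Total recovery: €31,410 + €3,141 = €34,551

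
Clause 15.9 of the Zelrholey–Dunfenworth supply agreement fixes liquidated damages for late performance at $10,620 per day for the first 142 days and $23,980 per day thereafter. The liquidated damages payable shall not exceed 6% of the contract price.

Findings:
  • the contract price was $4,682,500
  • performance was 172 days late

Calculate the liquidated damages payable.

First 142 days: 142 × $10,620 = $1,508,040
Remaining days: (172 − 142) × $23,980 = $719,400
Accrued per-day damages: $1,508,040 + $719,400 = $2,227,440
Cap: 6% of $4,682,500 = $280,950
Cap at $280,950: $2,227,440 exceeds the cap → $280,950

$280,950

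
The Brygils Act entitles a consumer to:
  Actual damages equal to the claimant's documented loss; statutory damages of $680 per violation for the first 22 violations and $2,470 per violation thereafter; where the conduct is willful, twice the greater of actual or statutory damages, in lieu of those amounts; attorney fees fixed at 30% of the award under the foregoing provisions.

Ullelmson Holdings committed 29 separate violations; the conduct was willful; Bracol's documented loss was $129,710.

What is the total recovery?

$337,246

First 22 violations: 22 × $680 = $14,960
Remaining violations: (29 − 22) × $2,470 = $17,290
Statutory damages: $14,960 + $17,290 = $32,250
Greater of actual damages ($129,710) or statutory damages ($32,250): $129,710
Doubled: 2 × $129,710 = $259,420
Attorney fees: 30% of $259,420 = $77,826
Total recovery: $259,420 + $77,826 = $337,246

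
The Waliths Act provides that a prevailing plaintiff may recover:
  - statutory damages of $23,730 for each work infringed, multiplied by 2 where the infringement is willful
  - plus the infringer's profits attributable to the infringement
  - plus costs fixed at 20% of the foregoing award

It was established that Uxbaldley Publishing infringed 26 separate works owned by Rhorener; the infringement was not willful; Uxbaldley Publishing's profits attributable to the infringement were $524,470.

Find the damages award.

Statutory damages: 26 × $23,730 = $616,980
Infringement not willful: no ×2 enhancement.
Combined award: $616,980 + $524,470 = $1,141,450
Costs: 20% of $1,141,450 = $228,290
Award plus costs: $1,141,450 + $228,290 = $1,369,740

Award: $1,369,740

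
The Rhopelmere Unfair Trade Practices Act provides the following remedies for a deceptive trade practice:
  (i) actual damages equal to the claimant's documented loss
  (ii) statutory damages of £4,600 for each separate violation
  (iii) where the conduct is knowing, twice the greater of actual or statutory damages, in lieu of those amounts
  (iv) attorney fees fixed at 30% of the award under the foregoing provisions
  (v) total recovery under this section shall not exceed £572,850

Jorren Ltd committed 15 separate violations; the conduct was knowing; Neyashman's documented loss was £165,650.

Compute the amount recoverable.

£430,690

Statutory damages: 15 × £4,600 = £69,000
Greater of actual damages (£165,650) or statutory damages (£69,000): £165,650
Doubled: 2 × £165,650 = £331,300
Attorney fees: 30% of £331,300 = £99,390
Total before cap: £331,300 + £99,390 = £430,690
Cap at £572,850: £430,690 is within the cap, no reduction.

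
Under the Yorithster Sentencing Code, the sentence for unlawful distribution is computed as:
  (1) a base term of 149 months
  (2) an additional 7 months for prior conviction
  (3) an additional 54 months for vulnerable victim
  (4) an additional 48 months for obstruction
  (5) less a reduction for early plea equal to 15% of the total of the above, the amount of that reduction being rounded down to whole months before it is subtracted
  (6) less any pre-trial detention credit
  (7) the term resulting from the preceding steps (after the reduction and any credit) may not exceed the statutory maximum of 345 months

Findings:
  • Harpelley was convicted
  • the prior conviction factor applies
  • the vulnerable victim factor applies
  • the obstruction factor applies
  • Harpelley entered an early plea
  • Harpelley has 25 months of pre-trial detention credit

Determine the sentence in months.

195 months

Prior conviction enhancement: +7 months
Vulnerable victim enhancement: +54 months
Obstruction enhancement: +48 months
Adjusted term: 149 months + 7 months + 54 months + 48 months = 258 months
Early plea reduction: 15% of 258 months = 38 months (rounded down)
After reduction: 258 − 38 = 220 months
Less pre-trial detention credit: 220 months − 25 months = 195 months
Cap at 345 months: 195 months is within the cap, no reduction.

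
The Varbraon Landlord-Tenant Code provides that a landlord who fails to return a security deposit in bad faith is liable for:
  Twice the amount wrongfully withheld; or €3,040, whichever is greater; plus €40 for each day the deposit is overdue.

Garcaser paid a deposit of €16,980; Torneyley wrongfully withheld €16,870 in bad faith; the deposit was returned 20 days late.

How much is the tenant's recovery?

€34,540

Doubled: 2 × €16,870 = €33,740
Minimum €3,040: €33,740 meets the minimum, no increase.
Late-return penalty: 20 × €40 = €800
Damages plus late penalty: €33,740 + €800 = €34,540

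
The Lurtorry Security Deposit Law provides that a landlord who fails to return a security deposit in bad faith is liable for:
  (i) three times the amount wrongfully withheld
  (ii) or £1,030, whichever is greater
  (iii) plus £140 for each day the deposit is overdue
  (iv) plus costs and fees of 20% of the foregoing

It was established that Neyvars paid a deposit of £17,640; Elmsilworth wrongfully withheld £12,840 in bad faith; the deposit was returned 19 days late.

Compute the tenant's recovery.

Trebled: 3 × £12,840 = £38,520
Minimum £1,030: £38,520 meets the minimum, no increase.
Late-return penalty: 19 × £140 = £2,660
Damages plus late penalty: £38,520 + £2,660 = £41,180
Costs and fees: 20% of £41,180 = £8,236
Total recovery: £41,180 + £8,236 = £49,416

£49,416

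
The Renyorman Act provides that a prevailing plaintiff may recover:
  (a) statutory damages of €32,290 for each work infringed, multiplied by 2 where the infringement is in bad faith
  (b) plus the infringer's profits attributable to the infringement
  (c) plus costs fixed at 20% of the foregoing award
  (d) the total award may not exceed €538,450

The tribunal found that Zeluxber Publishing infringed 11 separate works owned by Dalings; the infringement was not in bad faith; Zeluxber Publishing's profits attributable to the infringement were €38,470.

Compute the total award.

€472,392

Statutory damages: 11 × €32,290 = €355,190
Infringement not in bad faith: no ×2 enhancement.
Combined award: €355,190 + €38,470 = €393,660
Costs: 20% of €393,660 = €78,732
Award plus costs: €393,660 + €78,732 = €472,392
Cap at €538,450: €472,392 is within the cap, no reduction.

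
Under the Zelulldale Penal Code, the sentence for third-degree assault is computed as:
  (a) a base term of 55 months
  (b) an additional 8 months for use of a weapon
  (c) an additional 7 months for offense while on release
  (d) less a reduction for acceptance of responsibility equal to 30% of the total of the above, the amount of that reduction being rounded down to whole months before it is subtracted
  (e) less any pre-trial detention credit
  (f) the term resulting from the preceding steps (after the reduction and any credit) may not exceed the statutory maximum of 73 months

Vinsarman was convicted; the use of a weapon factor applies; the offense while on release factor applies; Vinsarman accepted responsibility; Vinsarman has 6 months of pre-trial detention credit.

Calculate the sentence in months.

Use of a weapon enhancement: +8 months
Offense while on release enhancement: +7 months
Adjusted term: 55 months + 8 months + 7 months = 70 months
Acceptance of responsibility reduction: 30% of 70 months = 21 months (rounded down)
After reduction: 70 − 21 = 49 months
Less pre-trial detention credit: 49 months − 6 months = 43 months
Cap at 73 months: 43 months is within the cap, no reduction.

43 months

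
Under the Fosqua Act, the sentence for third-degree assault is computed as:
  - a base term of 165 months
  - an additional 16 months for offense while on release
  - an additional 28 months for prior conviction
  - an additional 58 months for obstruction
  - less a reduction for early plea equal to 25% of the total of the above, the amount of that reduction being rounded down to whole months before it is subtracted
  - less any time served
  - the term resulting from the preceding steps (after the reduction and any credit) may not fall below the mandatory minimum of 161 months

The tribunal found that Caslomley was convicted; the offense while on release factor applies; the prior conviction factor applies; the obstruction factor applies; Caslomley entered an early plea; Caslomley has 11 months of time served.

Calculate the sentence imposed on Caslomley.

190 months

Offense while on release enhancement: +16 months
Prior conviction enhancement: +28 months
Obstruction enhancement: +58 months
Adjusted term: 165 months + 16 months + 28 months + 58 months = 267 months
Early plea reduction: 25% of 267 months = 66 months (rounded down)
After reduction: 267 − 66 = 201 months
Less time served: 201 months − 11 months = 190 months
Minimum 161 months: 190 months meets the minimum, no increase.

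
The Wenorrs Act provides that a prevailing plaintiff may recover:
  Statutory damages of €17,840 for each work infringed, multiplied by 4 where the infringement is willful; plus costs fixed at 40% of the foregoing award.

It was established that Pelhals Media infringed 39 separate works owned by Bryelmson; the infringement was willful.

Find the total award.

Statutory damages: 39 × €17,840 = €695,760
Multiplied by 4: 4 × €695,760 = €2,783,040
Costs: 40% of €2,783,040 = €1,113,216
Award plus costs: €2,783,040 + €1,113,216 = €3,896,256

€3,896,256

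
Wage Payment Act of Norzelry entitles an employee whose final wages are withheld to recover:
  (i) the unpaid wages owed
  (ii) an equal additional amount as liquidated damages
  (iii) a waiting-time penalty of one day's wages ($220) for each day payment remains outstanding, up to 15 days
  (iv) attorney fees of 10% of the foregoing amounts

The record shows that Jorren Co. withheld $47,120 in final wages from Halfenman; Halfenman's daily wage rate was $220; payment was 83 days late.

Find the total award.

Total award: $107,294

Liquidated damages (equal amount): $47,120
Penalty days: min(83, 15) = 15
Waiting-time penalty: 15 × $220 = $3,300
Subtotal: $47,120 + $47,120 + $3,300 = $97,540
Attorney fees: 10% of $97,540 = $9,754
Total award: $97,540 + $9,754 = $107,294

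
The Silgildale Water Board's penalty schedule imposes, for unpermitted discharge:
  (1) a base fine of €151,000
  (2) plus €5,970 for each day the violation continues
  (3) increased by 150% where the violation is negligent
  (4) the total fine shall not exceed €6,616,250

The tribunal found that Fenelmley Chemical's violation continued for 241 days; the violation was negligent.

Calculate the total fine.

€3,974,425

Per-day component: 241 × €5,970 = €1,438,770
Base plus per-day: €151,000 + €1,438,770 = €1,589,770
Enhancement: 150% of €1,589,770 = €2,384,655
Enhanced fine: €1,589,770 + €2,384,655 = €3,974,425
Cap at €6,616,250: €3,974,425 is within the cap, no reduction.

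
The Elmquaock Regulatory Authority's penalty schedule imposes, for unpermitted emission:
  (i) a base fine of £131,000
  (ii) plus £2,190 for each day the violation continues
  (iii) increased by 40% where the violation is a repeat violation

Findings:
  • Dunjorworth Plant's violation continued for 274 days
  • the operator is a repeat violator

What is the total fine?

Per-day component: 274 × £2,190 = £600,060
Base plus per-day: £131,000 + £600,060 = £731,060
Enhancement: 40% of £731,060 = £292,424
Enhanced fine: £731,060 + £292,424 = £1,023,484

£1,023,484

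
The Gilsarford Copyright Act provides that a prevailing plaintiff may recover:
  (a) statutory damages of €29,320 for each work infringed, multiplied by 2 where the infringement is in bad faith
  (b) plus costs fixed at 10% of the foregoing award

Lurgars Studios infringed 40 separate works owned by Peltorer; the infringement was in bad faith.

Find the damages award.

€2,580,160

Statutory damages: 40 × €29,320 = €1,172,800
Doubled: 2 × €1,172,800 = €2,345,600
Costs: 10% of €2,345,600 = €234,560
Award plus costs: €2,345,600 + €234,560 = €2,580,160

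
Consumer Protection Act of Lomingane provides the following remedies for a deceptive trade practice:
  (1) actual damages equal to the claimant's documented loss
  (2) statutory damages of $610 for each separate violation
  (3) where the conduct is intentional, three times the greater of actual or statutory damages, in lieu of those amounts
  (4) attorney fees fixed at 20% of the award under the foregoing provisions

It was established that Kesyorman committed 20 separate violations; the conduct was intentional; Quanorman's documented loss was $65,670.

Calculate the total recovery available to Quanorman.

$236,412

Statutory damages: 20 × $610 = $12,200
Greater of actual damages ($65,670) or statutory damages ($12,200): $65,670
Trebled: 3 × $65,670 = $197,010
Attorney fees: 20% of $197,010 = $39,402
Total recovery: $197,010 + $39,402 = $236,412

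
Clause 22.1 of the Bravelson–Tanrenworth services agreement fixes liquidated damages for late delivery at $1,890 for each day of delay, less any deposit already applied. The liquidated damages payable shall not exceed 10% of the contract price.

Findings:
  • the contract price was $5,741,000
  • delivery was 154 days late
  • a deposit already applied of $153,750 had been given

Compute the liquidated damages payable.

Per-day damages: 154 × $1,890 = $291,060
Less deposit already applied: $291,060 − $153,750 = $137,310
Cap: 10% of $5,741,000 = $574,100
Cap at $574,100: $137,310 is within the cap, no reduction.

$137,310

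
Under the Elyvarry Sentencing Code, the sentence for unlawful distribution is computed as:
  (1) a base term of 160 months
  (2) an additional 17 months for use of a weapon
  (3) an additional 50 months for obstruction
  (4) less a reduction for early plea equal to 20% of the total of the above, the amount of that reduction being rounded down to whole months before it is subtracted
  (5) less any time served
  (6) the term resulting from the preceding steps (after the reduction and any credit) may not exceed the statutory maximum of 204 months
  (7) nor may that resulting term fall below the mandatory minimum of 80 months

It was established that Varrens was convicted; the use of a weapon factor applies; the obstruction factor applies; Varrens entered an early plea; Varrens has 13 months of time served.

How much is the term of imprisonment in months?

169 months

Use of a weapon enhancement: +17 months
Obstruction enhancement: +50 months
Adjusted term: 160 months + 17 months + 50 months = 227 months
Early plea reduction: 20% of 227 months = 45 months (rounded down)
After reduction: 227 − 45 = 182 months
Less time served: 182 months − 13 months = 169 months
Cap at 204 months: 169 months is within the cap, no reduction.
Minimum 80 months: 169 months meets the minimum, no increase.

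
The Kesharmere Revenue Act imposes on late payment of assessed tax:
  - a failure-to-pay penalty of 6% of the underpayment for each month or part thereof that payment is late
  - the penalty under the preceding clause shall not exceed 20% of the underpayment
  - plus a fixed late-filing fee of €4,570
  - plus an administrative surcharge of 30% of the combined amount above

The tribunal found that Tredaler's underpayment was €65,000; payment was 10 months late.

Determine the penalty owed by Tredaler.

€22,841

Accrued rate: 6% × 10 = 60%, capped at 20% → 20%
Failure-to-pay penalty: 20% of €65,000 = €13,000
Penalty before surcharge: €13,000 + €4,570 = €17,570
Administrative surcharge: 30% of €17,570 = €5,271
Total penalty: €17,570 + €5,271 = €22,841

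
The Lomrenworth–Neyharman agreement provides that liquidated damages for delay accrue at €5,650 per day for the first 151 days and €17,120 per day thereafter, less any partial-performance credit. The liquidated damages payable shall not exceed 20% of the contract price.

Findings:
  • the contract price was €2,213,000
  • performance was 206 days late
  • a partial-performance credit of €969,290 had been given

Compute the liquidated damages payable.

€442,600

First 151 days: 151 × €5,650 = €853,150
Remaining days: (206 − 151) × €17,120 = €941,600
Accrued per-day damages: €853,150 + €941,600 = €1,794,750
Less partial-performance credit: €1,794,750 − €969,290 = €825,460
Cap: 20% of €2,213,000 = €442,600
Cap at €442,600: €825,460 exceeds the cap → €442,600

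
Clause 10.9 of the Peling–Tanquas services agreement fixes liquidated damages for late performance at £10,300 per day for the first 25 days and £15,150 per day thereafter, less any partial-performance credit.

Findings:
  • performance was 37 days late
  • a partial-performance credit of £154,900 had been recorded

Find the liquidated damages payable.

First 25 days: 25 × £10,300 = £257,500
Remaining days: (37 − 25) × £15,150 = £181,800
Accrued per-day damages: £257,500 + £181,800 = £439,300
Less partial-performance credit: £439,300 − £154,900 = £284,400

£284,400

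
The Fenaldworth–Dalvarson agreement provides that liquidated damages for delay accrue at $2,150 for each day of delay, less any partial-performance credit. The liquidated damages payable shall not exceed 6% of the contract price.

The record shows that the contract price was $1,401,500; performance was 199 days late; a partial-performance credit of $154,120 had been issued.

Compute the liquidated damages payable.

Per-day damages: 199 × $2,150 = $427,850
Less partial-performance credit: $427,850 − $154,120 = $273,730
Cap: 6% of $1,401,500 = $84,090
Cap at $84,090: $273,730 exceeds the cap → $84,090

Liquidated damages: $84,090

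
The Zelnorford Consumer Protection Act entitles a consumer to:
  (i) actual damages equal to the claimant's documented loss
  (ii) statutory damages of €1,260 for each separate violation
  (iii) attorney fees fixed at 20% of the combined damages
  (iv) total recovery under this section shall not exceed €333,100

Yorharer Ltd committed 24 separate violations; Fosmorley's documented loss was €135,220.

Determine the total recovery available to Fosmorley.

€198,552

Statutory damages: 24 × €1,260 = €30,240
Combined damages: €135,220 + €30,240 = €165,460
Attorney fees: 20% of €165,460 = €33,092
Total before cap: €165,460 + €33,092 = €198,552
Cap at €333,100: €198,552 is within the cap, no reduction.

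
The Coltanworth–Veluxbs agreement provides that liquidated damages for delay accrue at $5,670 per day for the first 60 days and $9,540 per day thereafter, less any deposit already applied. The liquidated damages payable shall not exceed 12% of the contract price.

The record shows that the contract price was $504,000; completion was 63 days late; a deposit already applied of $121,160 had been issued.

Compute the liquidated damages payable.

First 60 days: 60 × $5,670 = $340,200
Remaining days: (63 − 60) × $9,540 = $28,620
Accrued per-day damages: $340,200 + $28,620 = $368,820
Less deposit already applied: $368,820 − $121,160 = $247,660
Cap: 12% of $504,000 = $60,480
Cap at $60,480: $247,660 exceeds the cap → $60,480

Liquidated damages: $60,480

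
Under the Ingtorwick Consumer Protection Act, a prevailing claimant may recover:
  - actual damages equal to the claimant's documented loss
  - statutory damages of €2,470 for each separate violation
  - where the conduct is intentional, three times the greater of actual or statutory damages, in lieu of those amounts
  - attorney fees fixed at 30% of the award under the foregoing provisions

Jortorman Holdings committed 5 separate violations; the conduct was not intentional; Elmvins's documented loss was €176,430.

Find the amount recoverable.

€245,414

Statutory damages: 5 × €2,470 = €12,350
Conduct not intentional: the in-lieu enhancement does not apply.
Actual plus statutory damages: €176,430 + €12,350 = €188,780
Attorney fees: 30% of €188,780 = €56,634
Total recovery: €188,780 + €56,634 = €245,414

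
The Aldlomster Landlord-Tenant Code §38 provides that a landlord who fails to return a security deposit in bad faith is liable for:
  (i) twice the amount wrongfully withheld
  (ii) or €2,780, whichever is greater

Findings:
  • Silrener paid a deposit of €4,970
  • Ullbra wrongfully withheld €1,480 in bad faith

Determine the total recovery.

Recovery: €2,960

Doubled: 2 × €1,480 = €2,960
Minimum €2,780: €2,960 meets the minimum, no increase.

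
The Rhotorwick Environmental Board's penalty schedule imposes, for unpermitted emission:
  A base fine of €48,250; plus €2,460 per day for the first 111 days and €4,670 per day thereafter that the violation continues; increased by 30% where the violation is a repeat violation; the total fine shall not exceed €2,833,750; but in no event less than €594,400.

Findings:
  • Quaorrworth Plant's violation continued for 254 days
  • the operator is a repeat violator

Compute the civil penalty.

€1,285,856

First 111 days: 111 × €2,460 = €273,060
Remaining days: (254 − 111) × €4,670 = €667,810
Per-day component: €273,060 + €667,810 = €940,870
Base plus per-day: €48,250 + €940,870 = €989,120
Enhancement: 30% of €989,120 = €296,736
Enhanced fine: €989,120 + €296,736 = €1,285,856
Cap at €2,833,750: €1,285,856 is within the cap, no reduction.
Minimum €594,400: €1,285,856 meets the minimum, no increase.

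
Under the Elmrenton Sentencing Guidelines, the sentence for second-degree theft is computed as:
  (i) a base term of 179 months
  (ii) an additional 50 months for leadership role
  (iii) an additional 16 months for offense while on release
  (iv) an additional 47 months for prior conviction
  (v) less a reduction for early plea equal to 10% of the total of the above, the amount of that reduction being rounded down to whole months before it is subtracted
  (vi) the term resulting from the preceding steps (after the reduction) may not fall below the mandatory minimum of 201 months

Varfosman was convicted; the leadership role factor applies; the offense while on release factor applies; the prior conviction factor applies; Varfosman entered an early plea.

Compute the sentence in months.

263 months

Leadership role enhancement: +50 months
Offense while on release enhancement: +16 months
Prior conviction enhancement: +47 months
Adjusted term: 179 months + 50 months + 16 months + 47 months = 292 months
Early plea reduction: 10% of 292 months = 29 months (rounded down)
After reduction: 292 − 29 = 263 months
Minimum 201 months: 263 months meets the minimum, no increase.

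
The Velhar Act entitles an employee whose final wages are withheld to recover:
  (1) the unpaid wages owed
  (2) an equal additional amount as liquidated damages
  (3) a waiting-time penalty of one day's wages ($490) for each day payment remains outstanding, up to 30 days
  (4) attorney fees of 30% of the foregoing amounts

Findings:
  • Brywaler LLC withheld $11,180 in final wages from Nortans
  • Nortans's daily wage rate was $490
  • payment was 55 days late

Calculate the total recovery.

Liquidated damages (equal amount): $11,180
Penalty days: min(55, 30) = 30
Waiting-time penalty: 30 × $490 = $14,700
Subtotal: $11,180 + $11,180 + $14,700 = $37,060
Attorney fees: 30% of $37,060 = $11,118
Total award: $37,060 + $11,118 = $48,178

Total award: $48,178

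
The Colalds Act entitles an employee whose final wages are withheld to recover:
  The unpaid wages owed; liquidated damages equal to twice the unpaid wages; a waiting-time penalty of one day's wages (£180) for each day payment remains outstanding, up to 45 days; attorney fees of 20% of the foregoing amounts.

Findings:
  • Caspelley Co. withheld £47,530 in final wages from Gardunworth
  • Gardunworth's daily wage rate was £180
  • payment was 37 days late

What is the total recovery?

Doubled: 2 × £47,530 = £95,060
Penalty days: min(37, 45) = 37
Waiting-time penalty: 37 × £180 = £6,660
Subtotal: £47,530 + £95,060 + £6,660 = £149,250
Attorney fees: 20% of £149,250 = £29,850
Total award: £149,250 + £29,850 = £179,100

£179,100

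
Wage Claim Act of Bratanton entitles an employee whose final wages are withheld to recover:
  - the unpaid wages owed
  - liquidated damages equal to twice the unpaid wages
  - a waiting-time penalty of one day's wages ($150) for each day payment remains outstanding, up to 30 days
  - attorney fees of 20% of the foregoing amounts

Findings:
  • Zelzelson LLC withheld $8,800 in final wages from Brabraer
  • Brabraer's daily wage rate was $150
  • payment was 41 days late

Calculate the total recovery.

Doubled: 2 × $8,800 = $17,600
Penalty days: min(41, 30) = 30
Waiting-time penalty: 30 × $150 = $4,500
Subtotal: $8,800 + $17,600 + $4,500 = $30,900
Attorney fees: 20% of $30,900 = $6,180
Total award: $30,900 + $6,180 = $37,080

$37,080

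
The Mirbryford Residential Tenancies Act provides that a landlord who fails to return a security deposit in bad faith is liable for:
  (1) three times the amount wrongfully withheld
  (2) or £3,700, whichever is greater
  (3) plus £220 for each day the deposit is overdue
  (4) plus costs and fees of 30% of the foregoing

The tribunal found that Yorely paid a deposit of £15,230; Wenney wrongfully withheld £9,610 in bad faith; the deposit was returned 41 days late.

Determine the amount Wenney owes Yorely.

£49,205

Trebled: 3 × £9,610 = £28,830
Minimum £3,700: £28,830 meets the minimum, no increase.
Late-return penalty: 41 × £220 = £9,020
Damages plus late penalty: £28,830 + £9,020 = £37,850
Costs and fees: 30% of £37,850 = £11,355
Total recovery: £37,850 + £11,355 = £49,205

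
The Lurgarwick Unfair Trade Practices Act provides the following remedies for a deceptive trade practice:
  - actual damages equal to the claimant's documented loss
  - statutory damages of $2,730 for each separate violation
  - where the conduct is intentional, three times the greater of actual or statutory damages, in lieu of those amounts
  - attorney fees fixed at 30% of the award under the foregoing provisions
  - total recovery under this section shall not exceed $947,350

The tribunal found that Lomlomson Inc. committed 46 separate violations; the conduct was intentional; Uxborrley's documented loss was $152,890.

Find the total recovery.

Statutory damages: 46 × $2,730 = $125,580
Greater of actual damages ($152,890) or statutory damages ($125,580): $152,890
Trebled: 3 × $152,890 = $458,670
Attorney fees: 30% of $458,670 = $137,601
Total before cap: $458,670 + $137,601 = $596,271
Cap at $947,350: $596,271 is within the cap, no reduction.

$596,271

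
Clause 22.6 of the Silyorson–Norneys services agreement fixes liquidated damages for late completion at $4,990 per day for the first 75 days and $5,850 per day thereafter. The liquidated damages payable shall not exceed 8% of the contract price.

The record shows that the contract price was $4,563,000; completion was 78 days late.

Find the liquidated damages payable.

$365,040

First 75 days: 75 × $4,990 = $374,250
Remaining days: (78 − 75) × $5,850 = $17,550
Accrued per-day damages: $374,250 + $17,550 = $391,800
Cap: 8% of $4,563,000 = $365,040
Cap at $365,040: $391,800 exceeds the cap → $365,040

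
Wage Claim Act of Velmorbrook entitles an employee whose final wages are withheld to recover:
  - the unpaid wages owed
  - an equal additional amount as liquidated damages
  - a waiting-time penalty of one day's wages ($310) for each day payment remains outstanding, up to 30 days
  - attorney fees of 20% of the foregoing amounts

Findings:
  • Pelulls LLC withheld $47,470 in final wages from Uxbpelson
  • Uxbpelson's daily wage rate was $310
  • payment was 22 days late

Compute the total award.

$122,112

Liquidated damages (equal amount): $47,470
Penalty days: min(22, 30) = 22
Waiting-time penalty: 22 × $310 = $6,820
Subtotal: $47,470 + $47,470 + $6,820 = $101,760
Attorney fees: 20% of $101,760 = $20,352
Total award: $101,760 + $20,352 = $122,112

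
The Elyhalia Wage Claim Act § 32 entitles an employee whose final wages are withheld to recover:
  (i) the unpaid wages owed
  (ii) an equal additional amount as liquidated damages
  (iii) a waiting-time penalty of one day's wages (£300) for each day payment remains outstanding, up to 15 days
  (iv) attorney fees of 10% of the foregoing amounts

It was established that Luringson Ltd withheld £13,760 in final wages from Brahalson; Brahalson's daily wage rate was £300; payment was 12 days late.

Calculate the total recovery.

£34,232

Liquidated damages (equal amount): £13,760
Penalty days: min(12, 15) = 12
Waiting-time penalty: 12 × £300 = £3,600
Subtotal: £13,760 + £13,760 + £3,600 = £31,120
Attorney fees: 10% of £31,120 = £3,112
Total award: £31,120 + £3,112 = £34,232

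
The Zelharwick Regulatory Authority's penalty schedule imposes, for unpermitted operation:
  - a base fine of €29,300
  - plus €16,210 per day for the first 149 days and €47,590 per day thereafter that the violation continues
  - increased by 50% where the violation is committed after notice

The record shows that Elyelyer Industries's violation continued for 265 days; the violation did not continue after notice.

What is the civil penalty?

First 149 days: 149 × €16,210 = €2,415,290
Remaining days: (265 − 149) × €47,590 = €5,520,440
Per-day component: €2,415,290 + €5,520,440 = €7,935,730
Base plus per-day: €29,300 + €7,935,730 = €7,965,030
The violation did not continue after notice: no 50% increase.

€7,965,030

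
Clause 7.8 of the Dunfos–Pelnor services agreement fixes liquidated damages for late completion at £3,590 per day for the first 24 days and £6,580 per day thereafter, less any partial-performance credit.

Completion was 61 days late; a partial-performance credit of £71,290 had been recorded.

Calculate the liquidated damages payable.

First 24 days: 24 × £3,590 = £86,160
Remaining days: (61 − 24) × £6,580 = £243,460
Accrued per-day damages: £86,160 + £243,460 = £329,620
Less partial-performance credit: £329,620 − £71,290 = £258,330

£258,330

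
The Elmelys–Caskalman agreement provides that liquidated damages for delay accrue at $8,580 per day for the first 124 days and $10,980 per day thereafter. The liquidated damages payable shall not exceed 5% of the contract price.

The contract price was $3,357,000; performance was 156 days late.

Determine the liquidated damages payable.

$167,850

First 124 days: 124 × $8,580 = $1,063,920
Remaining days: (156 − 124) × $10,980 = $351,360
Accrued per-day damages: $1,063,920 + $351,360 = $1,415,280
Cap: 5% of $3,357,000 = $167,850
Cap at $167,850: $1,415,280 exceeds the cap → $167,850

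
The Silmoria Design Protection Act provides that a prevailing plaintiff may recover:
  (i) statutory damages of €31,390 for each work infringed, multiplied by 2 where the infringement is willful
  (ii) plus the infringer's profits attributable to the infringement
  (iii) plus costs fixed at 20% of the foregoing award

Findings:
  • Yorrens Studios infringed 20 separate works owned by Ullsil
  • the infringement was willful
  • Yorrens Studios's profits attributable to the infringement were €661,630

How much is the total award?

€2,300,676

Statutory damages: 20 × €31,390 = €627,800
Doubled: 2 × €627,800 = €1,255,600
Combined award: €1,255,600 + €661,630 = €1,917,230
Costs: 20% of €1,917,230 = €383,446
Award plus costs: €1,917,230 + €383,446 = €2,300,676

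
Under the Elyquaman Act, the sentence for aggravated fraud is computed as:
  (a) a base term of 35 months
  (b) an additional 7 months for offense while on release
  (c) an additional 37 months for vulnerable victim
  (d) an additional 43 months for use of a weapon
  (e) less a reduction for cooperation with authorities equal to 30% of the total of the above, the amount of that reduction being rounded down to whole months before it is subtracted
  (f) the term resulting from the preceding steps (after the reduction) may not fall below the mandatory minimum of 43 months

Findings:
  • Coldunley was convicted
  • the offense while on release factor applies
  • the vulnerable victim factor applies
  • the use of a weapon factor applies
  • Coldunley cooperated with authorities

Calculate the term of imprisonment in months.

Offense while on release enhancement: +7 months
Vulnerable victim enhancement: +37 months
Use of a weapon enhancement: +43 months
Adjusted term: 35 months + 7 months + 37 months + 43 months = 122 months
Cooperation with authorities reduction: 30% of 122 months = 36 months (rounded down)
After reduction: 122 − 36 = 86 months
Minimum 43 months: 86 months meets the minimum, no increase.

86 months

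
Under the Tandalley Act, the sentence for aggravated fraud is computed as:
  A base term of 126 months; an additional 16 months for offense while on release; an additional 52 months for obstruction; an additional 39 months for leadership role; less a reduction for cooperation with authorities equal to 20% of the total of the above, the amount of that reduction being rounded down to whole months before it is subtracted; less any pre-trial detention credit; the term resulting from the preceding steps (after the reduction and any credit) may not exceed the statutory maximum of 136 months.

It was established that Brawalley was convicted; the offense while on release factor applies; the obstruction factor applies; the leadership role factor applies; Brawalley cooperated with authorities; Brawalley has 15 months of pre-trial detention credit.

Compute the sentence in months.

Offense while on release enhancement: +16 months
Obstruction enhancement: +52 months
Leadership role enhancement: +39 months
Adjusted term: 126 months + 16 months + 52 months + 39 months = 233 months
Cooperation with authorities reduction: 20% of 233 months = 46 months (rounded down)
After reduction: 233 − 46 = 187 months
Less pre-trial detention credit: 187 months − 15 months = 172 months
Cap at 136 months: 172 months exceeds the cap → 136 months

136 months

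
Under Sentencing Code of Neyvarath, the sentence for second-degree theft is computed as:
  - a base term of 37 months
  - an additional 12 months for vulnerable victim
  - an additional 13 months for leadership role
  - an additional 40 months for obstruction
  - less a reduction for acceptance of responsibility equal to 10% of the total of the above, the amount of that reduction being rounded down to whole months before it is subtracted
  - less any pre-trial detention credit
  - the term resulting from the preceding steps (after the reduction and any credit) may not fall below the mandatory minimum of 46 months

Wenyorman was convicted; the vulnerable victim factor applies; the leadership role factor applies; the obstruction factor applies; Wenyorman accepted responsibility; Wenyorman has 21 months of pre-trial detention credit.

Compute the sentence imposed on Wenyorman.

71 months

Vulnerable victim enhancement: +12 months
Leadership role enhancement: +13 months
Obstruction enhancement: +40 months
Adjusted term: 37 months + 12 months + 13 months + 40 months = 102 months
Acceptance of responsibility reduction: 10% of 102 months = 10 months (rounded down)
After reduction: 102 − 10 = 92 months
Less pre-trial detention credit: 92 months − 21 months = 71 months
Minimum 46 months: 71 months meets the minimum, no increase.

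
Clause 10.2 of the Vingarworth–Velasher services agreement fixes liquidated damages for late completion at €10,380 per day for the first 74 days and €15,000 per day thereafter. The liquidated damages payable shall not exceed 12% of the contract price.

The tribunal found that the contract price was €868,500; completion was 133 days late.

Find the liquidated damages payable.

First 74 days: 74 × €10,380 = €768,120
Remaining days: (133 − 74) × €15,000 = €885,000
Accrued per-day damages: €768,120 + €885,000 = €1,653,120
Cap: 12% of €868,500 = €104,220
Cap at €104,220: €1,653,120 exceeds the cap → €104,220

€104,220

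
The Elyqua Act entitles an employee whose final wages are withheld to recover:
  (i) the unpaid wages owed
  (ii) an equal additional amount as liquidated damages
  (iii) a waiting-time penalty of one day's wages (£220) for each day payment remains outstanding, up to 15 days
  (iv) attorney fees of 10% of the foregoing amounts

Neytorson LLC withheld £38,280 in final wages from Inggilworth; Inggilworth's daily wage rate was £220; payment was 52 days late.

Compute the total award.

£87,846

Liquidated damages (equal amount): £38,280
Penalty days: min(52, 15) = 15
Waiting-time penalty: 15 × £220 = £3,300
Subtotal: £38,280 + £38,280 + £3,300 = £79,860
Attorney fees: 10% of £79,860 = £7,986
Total award: £79,860 + £7,986 = £87,846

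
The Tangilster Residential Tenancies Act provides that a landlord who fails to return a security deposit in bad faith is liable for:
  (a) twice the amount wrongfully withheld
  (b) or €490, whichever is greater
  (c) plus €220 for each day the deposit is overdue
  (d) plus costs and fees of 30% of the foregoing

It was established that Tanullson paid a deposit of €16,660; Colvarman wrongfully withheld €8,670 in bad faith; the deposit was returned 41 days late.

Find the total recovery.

Doubled: 2 × €8,670 = €17,340
Minimum €490: €17,340 meets the minimum, no increase.
Late-return penalty: 41 × €220 = €9,020
Damages plus late penalty: €17,340 + €9,020 = €26,360
Costs and fees: 30% of €26,360 = €7,908
Total recovery: €26,360 + €7,908 = €34,268

€34,268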